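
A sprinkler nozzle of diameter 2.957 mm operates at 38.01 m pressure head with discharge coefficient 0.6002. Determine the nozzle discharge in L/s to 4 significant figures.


Approach: apply the orifice equation, Q = Cd*A*sqrt(2*g*h), A = pi*(d/2)^2.
A = pi*(2.957e-3/2)^2 = 6.86740e-06 m^2
Q = 0.6002 * 6.86740e-06 * sqrt(2*9.81*38.01) * 1000 = 0.1126 L/s
Therefore the nozzle discharge = 0.1126 L/s.


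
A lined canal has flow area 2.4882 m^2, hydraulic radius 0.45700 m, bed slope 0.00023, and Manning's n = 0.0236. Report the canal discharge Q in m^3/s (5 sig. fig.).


Approach: apply Manning's equation, Q = (1/n)*A*R^(2/3)*S^(1/2).
Q = (1/0.0236) * 2.4882 * 0.45700^(2/3) * 0.00023^(1/2) = 0.94867 m^3/s
Therefore the canal discharge Q = 0.94867 m^3/s.


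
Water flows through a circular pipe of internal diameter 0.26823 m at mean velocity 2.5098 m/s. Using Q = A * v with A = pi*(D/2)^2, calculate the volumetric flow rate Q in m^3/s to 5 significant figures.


A = pi*(0.26823/2)^2 = 0.05650730 m^2
Q = 0.05650730 * 2.5098 = 0.14182 m^3/s
Therefore the volumetric flow rate Q = 0.14182 m^3/s.


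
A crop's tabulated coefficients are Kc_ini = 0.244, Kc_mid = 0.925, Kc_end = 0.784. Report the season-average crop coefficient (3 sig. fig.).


Approach: apply a simple seasonal average, Kc_avg = (Kc_ini + Kc_mid + Kc_end)/3.
Kc_avg = (0.244 + 0.925 + 0.784)/3 = 0.651
Therefore the season-average crop coefficient = 0.651.


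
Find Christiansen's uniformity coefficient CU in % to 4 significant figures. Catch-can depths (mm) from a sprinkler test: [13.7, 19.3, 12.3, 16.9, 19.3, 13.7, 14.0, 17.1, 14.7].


Approach: apply Christiansen's uniformity coefficient, CU = (1 - mean_abs_deviation/mean)*100.
mean = 15.6667 mm
mean |d_i - mean| = 2.20741 mm
CU = (1 - 2.20741/15.6667)*100 = 85.91 %
Therefore Christiansen's uniformity coefficient CU = 85.91 %.


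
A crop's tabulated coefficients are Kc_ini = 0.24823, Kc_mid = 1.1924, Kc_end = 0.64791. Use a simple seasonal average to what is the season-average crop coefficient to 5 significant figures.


Approach: apply a simple seasonal average, Kc_avg = (Kc_ini + Kc_mid + Kc_end)/3.
Kc_avg = (0.24823 + 1.1924 + 0.64791)/3 = 0.69618
Therefore the season-average crop coefficient = 0.69618.


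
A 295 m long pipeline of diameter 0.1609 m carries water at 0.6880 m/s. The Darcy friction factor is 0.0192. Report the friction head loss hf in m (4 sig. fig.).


Approach: apply the Darcy-Weisbach equation, hf = f*(L/D)*(v^2/(2g)).
hf = 0.0192 * (295/0.1609) * (0.6880^2 / (2*9.81))
hf = 0.8493 m
Therefore the friction head loss hf = 0.8493 m.


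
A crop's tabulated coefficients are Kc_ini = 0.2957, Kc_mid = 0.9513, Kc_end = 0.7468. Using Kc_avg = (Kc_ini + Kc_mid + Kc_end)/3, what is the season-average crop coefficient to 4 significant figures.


Kc_avg = (0.2957 + 0.9513 + 0.7468)/3 = 0.6646
Therefore the season-average crop coefficient = 0.6646.


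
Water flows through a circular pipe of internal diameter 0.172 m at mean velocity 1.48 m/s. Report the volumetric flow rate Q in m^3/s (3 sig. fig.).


Approach: apply the continuity equation for pipe flow, Q = A * v with A = pi*(D/2)^2.
A = pi*(0.172/2)^2 = 0.023235 m^2
Q = 0.023235 * 1.48 = 0.0344 m^3/s
Therefore the volumetric flow rate Q = 0.0344 m^3/s.


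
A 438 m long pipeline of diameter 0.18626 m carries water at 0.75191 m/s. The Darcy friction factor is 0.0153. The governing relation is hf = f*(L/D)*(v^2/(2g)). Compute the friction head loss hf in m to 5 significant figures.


hf = 0.0153 * (438/0.18626) * (0.75191^2 / (2*9.81))
hf = 1.0368 m
Therefore the friction head loss hf = 1.0368 m.


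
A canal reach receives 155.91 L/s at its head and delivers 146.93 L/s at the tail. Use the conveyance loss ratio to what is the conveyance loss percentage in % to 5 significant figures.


Approach: apply the conveyance loss ratio, loss% = ((Q_head - Q_tail)/Q_head)*100.
loss = ((155.91 - 146.93)/155.91)*100 = 5.7597 %
Therefore the conveyance loss percentage = 5.7597 %.


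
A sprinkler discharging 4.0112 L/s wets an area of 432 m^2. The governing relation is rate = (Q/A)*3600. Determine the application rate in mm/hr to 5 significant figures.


rate = (4.0112 / 432) * 3600 = 33.427 mm/hr
Therefore the application rate = 33.427 mm/hr.


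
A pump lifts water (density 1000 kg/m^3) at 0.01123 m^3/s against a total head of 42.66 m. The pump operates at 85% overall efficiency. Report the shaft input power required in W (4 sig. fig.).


Approach: apply hydraulic power then efficiency conversion, P = rho*g*Q*H; P_in = P/eta.
Step 1 — hydraulic power (P = rho*g*Q*H):
  P = 1000 * 9.81 * 0.01123 * 42.66 = 4699.69 W
Step 2 — input power: P_in = P/eta = 4699.69 / 0.85 = 5529 W
Therefore the shaft input power required = 5529 W.


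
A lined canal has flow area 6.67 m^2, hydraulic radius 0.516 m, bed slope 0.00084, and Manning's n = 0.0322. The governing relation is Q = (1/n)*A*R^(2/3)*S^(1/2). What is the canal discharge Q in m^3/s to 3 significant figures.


Q = (1/0.0322) * 6.67 * 0.516^(2/3) * 0.00084^(1/2) = 3.86 m^3/s
Therefore the canal discharge Q = 3.86 m^3/s.


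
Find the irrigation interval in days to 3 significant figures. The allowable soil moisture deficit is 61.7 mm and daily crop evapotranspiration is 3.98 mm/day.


Approach: apply the irrigation interval relation, interval = SMD / ETc.
interval = 61.7 / 3.98 = 15.5 days
Therefore the irrigation interval = 15.5 days.


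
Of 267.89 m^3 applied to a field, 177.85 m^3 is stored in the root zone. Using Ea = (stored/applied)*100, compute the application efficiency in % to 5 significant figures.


Ea = (177.85/267.89)*100 = 66.389 %
Therefore the application efficiency = 66.389 %.


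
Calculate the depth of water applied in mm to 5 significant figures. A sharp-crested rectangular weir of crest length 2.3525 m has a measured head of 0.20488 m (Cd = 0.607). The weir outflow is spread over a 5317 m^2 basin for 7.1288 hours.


Approach: apply the rectangular weir equation with a volume-to-depth conversion, Q = (2/3)*Cd*L*sqrt(2g)*H^1.5; d = Q*t/A * 1000.
Step 1 — weir discharge:
  Q = (2/3)*0.607*2.3525*sqrt(2*9.81)*0.20488^1.5 = 0.3910443 m^3/s
Step 2 — volume: V = 0.3910443 * 7.1288*3600 = 10035.63 m^3
Step 3 — depth: d = V/A * 1000 = 10035.63/5317 * 1000 = 1887.5 mm
Therefore the depth of water applied = 1887.5 mm.


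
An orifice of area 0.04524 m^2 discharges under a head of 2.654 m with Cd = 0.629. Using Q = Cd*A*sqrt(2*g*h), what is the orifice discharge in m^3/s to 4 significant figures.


Q = 0.629 * 0.04524 * sqrt(2*9.81*2.654) = 0.2053 m^3/s
Therefore the orifice discharge = 0.2053 m^3/s.


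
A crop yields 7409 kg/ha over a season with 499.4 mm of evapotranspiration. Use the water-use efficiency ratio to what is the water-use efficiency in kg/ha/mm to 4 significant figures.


Approach: apply the water-use efficiency ratio, WUE = yield/ET.
WUE = 7409 / 499.4 = 14.84 kg/ha/mm
Therefore the water-use efficiency = 14.84 kg/ha/mm.


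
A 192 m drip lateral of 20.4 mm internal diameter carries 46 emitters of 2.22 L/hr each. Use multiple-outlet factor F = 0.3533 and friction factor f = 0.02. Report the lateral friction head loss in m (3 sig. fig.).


Approach: apply Darcy-Weisbach with the multiple-outlet F-factor, Q = n*q/(3600*1000) m^3/s; v = Q/A; hf = F*f*(L/D)*(v^2/(2g)).
Q = 46*2.22/(3600*1000) = 2.8367e-05 m^3/s
A = pi*(20.4e-3/2)^2 = 3.2685e-04 m^2, so v = Q/A = 0.086788 m/s
hf = 0.3533*0.02*(192/0.0204)*(0.086788^2/(2*9.81)) = 0.0255 m
Therefore the lateral friction head loss = 0.0255 m.


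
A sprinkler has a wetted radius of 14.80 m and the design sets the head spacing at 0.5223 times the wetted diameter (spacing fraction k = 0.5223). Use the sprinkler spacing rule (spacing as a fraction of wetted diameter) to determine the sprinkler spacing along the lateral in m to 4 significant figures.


Approach: apply the sprinkler spacing rule (spacing as a fraction of wetted diameter), S = k*(2*R).
S = 0.5223 * (2 * 14.80) = 15.46 m
Therefore the sprinkler spacing along the lateral = 15.46 m.


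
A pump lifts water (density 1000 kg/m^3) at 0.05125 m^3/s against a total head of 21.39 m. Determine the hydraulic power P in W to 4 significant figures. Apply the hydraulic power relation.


Approach: apply the hydraulic power relation, P = rho*g*Q*H.
P = 1000 * 9.81 * 0.05125 * 21.39 = 10750 W
Therefore the hydraulic power P = 10750 W.


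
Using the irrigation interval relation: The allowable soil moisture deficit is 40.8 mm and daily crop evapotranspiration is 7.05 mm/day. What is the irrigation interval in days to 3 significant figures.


Approach: apply the irrigation interval relation, interval = SMD / ETc.
interval = 40.8 / 7.05 = 5.79 days
Therefore the irrigation interval = 5.79 days.


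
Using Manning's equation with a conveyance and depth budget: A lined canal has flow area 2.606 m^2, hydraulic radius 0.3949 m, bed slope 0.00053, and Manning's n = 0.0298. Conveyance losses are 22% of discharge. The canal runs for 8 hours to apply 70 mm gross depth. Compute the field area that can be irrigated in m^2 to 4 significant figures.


Approach: apply Manning's equation with a conveyance and depth budget, Q = (1/n)*A*R^(2/3)*S^(1/2); Q_field = Q*(1-loss); Area = Q_field*t/(d/1000).
Step 1 — canal discharge (Manning's equation):
  Q = (1/0.0298) * 2.606 * 0.3949^(2/3) * 0.00053^(1/2) = 1.08365 m^3/s
Step 2 — delivered flow: Q_field = 1.08365*(1 - 22/100) = 0.845244 m^3/s
Step 3 — volume delivered: V = 0.845244 * 8*3600 = 24343.0 m^3
Step 4 — area served: A = V / (depth/1000) = 24343.0 / 0.07 = 347800 m^2
Therefore the field area that can be irrigated = 347800 m^2.


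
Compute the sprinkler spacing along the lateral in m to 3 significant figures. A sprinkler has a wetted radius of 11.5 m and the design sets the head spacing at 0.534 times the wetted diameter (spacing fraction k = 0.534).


Approach: apply the sprinkler spacing rule (spacing as a fraction of wetted diameter), S = k*(2*R).
S = 0.534 * (2 * 11.5) = 12.3 m
Therefore the sprinkler spacing along the lateral = 12.3 m.


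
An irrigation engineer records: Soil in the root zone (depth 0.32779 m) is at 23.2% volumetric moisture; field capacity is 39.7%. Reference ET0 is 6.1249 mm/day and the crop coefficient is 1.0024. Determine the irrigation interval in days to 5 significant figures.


Approach: apply soil-water budget scheduling, SMD = (FC-theta)/100*depth*1000; ETc = ET0*Kc; interval = SMD/ETc.
Step 1 — soil moisture deficit:
  SMD = (39.7 - 23.2)/100 * 0.32779 * 1000 = 54.08535 mm
Step 2 — daily crop ET (ETc = ET0*Kc):
  ETc = 6.1249 * 1.0024 = 6.139600 mm/day
Step 3 — irrigation interval (SMD/ETc):
  interval = 54.08535 / 6.139600 = 8.8093 days
Therefore the irrigation interval = 8.8093 days.


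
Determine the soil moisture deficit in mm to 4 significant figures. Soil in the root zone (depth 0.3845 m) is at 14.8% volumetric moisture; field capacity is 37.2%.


Approach: apply the soil moisture deficit relation, SMD = (FC - theta)/100 * depth * 1000.
SMD = (37.2 - 14.8)/100 * 0.3845 * 1000 = 86.13 mm
Therefore the soil moisture deficit = 86.13 mm.


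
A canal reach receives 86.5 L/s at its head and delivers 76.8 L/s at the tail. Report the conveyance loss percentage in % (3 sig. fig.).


Approach: apply the conveyance loss ratio, loss% = ((Q_head - Q_tail)/Q_head)*100.
loss = ((86.5 - 76.8)/86.5)*100 = 11.2 %
Therefore the conveyance loss percentage = 11.2 %.


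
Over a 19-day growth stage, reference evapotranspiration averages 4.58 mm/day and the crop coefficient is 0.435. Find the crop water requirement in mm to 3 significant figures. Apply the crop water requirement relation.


Approach: apply the crop water requirement relation, CWR = ET0 * Kc * days.
CWR = 4.58 * 0.435 * 19 = 37.9 mm
Therefore the crop water requirement = 37.9 mm.


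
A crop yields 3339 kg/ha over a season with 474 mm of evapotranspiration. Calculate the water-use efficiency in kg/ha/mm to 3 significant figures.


Approach: apply the water-use efficiency ratio, WUE = yield/ET.
WUE = 3339 / 474 = 7.04 kg/ha/mm
Therefore the water-use efficiency = 7.04 kg/ha/mm.


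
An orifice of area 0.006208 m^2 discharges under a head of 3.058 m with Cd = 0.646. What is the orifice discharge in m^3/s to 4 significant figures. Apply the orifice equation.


Approach: apply the orifice equation, Q = Cd*A*sqrt(2*g*h).
Q = 0.646 * 0.006208 * sqrt(2*9.81*3.058) = 0.03106 m^3/s
Therefore the orifice discharge = 0.03106 m^3/s.


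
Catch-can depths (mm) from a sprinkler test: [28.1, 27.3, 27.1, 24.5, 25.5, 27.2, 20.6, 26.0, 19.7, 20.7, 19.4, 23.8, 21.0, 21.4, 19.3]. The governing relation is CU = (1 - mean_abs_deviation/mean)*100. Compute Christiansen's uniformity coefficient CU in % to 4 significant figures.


mean = 23.4400 mm
mean |d_i - mean| = 2.93067 mm
CU = (1 - 2.93067/23.4400)*100 = 87.50 %
Therefore Christiansen's uniformity coefficient CU = 87.50 %.


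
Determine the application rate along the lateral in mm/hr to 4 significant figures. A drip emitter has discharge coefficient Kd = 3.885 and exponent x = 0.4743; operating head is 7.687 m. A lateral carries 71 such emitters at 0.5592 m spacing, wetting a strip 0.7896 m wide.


Approach: apply the emitter equation with a lateral mass balance, q = Kd*h^x; Q = n*q; rate = Q/(n*spacing*width).
Step 1 — single emitter flow (q = Kd*h^x):
  q = 3.885 * 7.687^0.4743 = 10.2213 L/hr
Step 2 — total lateral flow: Q = 71 * 10.2213 = 725.711 L/hr
Step 3 — wetted area: A = 71 * 0.5592 * 0.7896 = 31.3496 m^2
Step 4 — application rate: Q/A = 725.711/31.3496 = 23.15 mm/hr
Therefore the application rate along the lateral = 23.15 mm/hr.


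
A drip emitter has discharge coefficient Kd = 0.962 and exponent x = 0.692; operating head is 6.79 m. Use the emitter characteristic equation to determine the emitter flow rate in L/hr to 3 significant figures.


Approach: apply the emitter characteristic equation, q = Kd * h^x.
q = 0.962 * 6.79^0.692 = 3.62 L/hr
Therefore the emitter flow rate = 3.62 L/hr.


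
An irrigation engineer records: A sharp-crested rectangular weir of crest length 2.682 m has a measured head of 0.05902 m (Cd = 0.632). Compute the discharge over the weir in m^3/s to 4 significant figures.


Approach: apply the rectangular weir equation, Q = (2/3)*Cd*L*sqrt(2g)*H^1.5.
Q = (2/3)*0.632*2.682*sqrt(2*9.81)*0.05902^1.5 = 0.07177 m^3/s
Therefore the discharge over the weir = 0.07177 m^3/s.


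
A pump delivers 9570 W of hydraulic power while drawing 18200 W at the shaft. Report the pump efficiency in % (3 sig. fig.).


Approach: apply the efficiency ratio, eta = (P_out/P_in)*100.
eta = (9570 / 18200) * 100 = 52.6 %
Therefore the pump efficiency = 52.6 %.


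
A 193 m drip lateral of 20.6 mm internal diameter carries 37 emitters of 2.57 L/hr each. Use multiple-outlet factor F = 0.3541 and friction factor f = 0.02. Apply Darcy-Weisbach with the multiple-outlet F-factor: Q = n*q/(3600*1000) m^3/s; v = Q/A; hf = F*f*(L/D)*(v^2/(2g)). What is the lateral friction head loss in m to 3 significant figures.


Q = 37*2.57/(3600*1000) = 2.6414e-05 m^3/s
A = pi*(20.6e-3/2)^2 = 3.3329e-04 m^2, so v = Q/A = 0.079252 m/s
hf = 0.3541*0.02*(193/0.0206)*(0.079252^2/(2*9.81)) = 0.0212 m
Therefore the lateral friction head loss = 0.0212 m.


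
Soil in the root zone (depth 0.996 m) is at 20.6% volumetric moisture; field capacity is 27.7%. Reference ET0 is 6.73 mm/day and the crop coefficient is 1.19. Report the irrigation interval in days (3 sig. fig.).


Approach: apply soil-water budget scheduling, SMD = (FC-theta)/100*depth*1000; ETc = ET0*Kc; interval = SMD/ETc.
Step 1 — soil moisture deficit:
  SMD = (27.7 - 20.6)/100 * 0.996 * 1000 = 70.716 mm
Step 2 — daily crop ET (ETc = ET0*Kc):
  ETc = 6.73 * 1.19 = 8.0087 mm/day
Step 3 — irrigation interval (SMD/ETc):
  interval = 70.716 / 8.0087 = 8.83 days
Therefore the irrigation interval = 8.83 days.


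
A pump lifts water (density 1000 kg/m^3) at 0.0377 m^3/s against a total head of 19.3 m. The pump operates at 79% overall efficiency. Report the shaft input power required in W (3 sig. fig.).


Approach: apply hydraulic power then efficiency conversion, P = rho*g*Q*H; P_in = P/eta.
Step 1 — hydraulic power (P = rho*g*Q*H):
  P = 1000 * 9.81 * 0.0377 * 19.3 = 7137.9 W
Step 2 — input power: P_in = P/eta = 7137.9 / 0.79 = 9040 W
Therefore the shaft input power required = 9040 W.


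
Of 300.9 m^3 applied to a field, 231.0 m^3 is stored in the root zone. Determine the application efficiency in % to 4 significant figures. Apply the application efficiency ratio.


Approach: apply the application efficiency ratio, Ea = (stored/applied)*100.
Ea = (231.0/300.9)*100 = 76.77 %
Therefore the application efficiency = 76.77 %.


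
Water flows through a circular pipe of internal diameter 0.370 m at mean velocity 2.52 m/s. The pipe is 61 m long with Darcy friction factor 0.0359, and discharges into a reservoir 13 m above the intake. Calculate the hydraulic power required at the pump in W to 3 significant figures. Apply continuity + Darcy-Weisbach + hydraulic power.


Approach: apply continuity + Darcy-Weisbach + hydraulic power, Q = A*v; hf = f*(L/D)*(v^2/(2g)); H = static + hf; P = rho*g*Q*H.
Step 1 — flow rate (continuity, Q = A*v):
  A = pi*(0.370/2)^2 = 0.10752 m^2
  Q = 0.10752 * 2.52 = 0.27095 m^3/s
Step 2 — friction head loss (Darcy-Weisbach):
  hf = 0.0359 * (61/0.370) * (2.52^2 / (2*9.81))
  hf = 1.9157 m
Step 3 — total head: H = 13 + 1.9157 = 14.916 m
Step 4 — hydraulic power (P = rho*g*Q*H):
  P = 1000 * 9.81 * 0.27095 * 14.916 = 39600 W
Therefore the hydraulic power required at the pump = 39600 W.


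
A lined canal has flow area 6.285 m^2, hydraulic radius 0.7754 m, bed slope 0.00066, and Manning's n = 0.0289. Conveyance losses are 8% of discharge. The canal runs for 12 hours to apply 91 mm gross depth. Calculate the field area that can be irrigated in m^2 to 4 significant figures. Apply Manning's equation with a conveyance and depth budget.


Approach: apply Manning's equation with a conveyance and depth budget, Q = (1/n)*A*R^(2/3)*S^(1/2); Q_field = Q*(1-loss); Area = Q_field*t/(d/1000).
Step 1 — canal discharge (Manning's equation):
  Q = (1/0.0289) * 6.285 * 0.7754^(2/3) * 0.00066^(1/2) = 4.71552 m^3/s
Step 2 — delivered flow: Q_field = 4.71552*(1 - 8/100) = 4.33828 m^3/s
Step 3 — volume delivered: V = 4.33828 * 12*3600 = 187414 m^3
Step 4 — area served: A = V / (depth/1000) = 187414 / 0.091 = 2059000 m^2
Therefore the field area that can be irrigated = 2059000 m^2.


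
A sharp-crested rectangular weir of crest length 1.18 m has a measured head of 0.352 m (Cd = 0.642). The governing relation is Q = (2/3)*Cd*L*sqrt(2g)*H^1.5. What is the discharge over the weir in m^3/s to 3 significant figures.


Q = (2/3)*0.642*1.18*sqrt(2*9.81)*0.352^1.5 = 0.467 m^3/s
Therefore the discharge over the weir = 0.467 m^3/s.


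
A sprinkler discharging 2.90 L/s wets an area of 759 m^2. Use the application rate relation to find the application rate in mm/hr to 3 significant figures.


Approach: apply the application rate relation, rate = (Q/A)*3600.
rate = (2.90 / 759) * 3600 = 13.8 mm/hr
Therefore the application rate = 13.8 mm/hr.


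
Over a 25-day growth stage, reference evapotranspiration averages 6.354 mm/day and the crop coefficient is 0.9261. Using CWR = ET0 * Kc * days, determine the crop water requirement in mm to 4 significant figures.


CWR = 6.354 * 0.9261 * 25 = 147.1 mm
Therefore the crop water requirement = 147.1 mm.


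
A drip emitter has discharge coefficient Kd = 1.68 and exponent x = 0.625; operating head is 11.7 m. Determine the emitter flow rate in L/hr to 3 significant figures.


Approach: apply the emitter characteristic equation, q = Kd * h^x.
q = 1.68 * 11.7^0.625 = 7.81 L/hr
Therefore the emitter flow rate = 7.81 L/hr.


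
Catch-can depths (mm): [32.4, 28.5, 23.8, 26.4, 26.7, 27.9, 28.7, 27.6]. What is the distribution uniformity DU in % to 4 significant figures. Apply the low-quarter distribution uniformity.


Approach: apply the low-quarter distribution uniformity, DU = (mean of lowest quarter of readings / overall mean)*100.
sorted lowest 2 of 8: [23.8, 26.4] -> mean = 25.1000 mm
overall mean = 27.7500 mm
DU = (25.1000/27.7500)*100 = 90.45 %
Therefore the distribution uniformity DU = 90.45 %.


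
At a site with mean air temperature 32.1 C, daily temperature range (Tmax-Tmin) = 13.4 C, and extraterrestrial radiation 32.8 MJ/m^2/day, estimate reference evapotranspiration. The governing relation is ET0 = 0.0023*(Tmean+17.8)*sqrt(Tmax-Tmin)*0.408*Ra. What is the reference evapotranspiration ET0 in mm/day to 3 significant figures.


ET0 = 0.0023*(32.1+17.8)*sqrt(13.4)*0.408*32.8 = 5.62 mm/day
Therefore the reference evapotranspiration ET0 = 5.62 mm/day.


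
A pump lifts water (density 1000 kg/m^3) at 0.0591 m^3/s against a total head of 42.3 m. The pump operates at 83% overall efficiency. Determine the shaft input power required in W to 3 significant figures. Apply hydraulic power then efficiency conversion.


Approach: apply hydraulic power then efficiency conversion, P = rho*g*Q*H; P_in = P/eta.
Step 1 — hydraulic power (P = rho*g*Q*H):
  P = 1000 * 9.81 * 0.0591 * 42.3 = 24524 W
Step 2 — input power: P_in = P/eta = 24524 / 0.83 = 29500 W
Therefore the shaft input power required = 29500 W.


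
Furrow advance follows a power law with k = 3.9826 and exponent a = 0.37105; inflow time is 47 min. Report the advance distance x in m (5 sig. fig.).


Approach: apply the power-law advance function, x = k*t^a.
x = 3.9826 * 47^0.37105 = 16.619 m
Therefore the advance distance x = 16.619 m.


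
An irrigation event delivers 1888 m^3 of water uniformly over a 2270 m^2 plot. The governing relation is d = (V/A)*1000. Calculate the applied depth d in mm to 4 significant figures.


d = (1888 / 2270) * 1000 = 831.7 mm
Therefore the applied depth d = 831.7 mm.


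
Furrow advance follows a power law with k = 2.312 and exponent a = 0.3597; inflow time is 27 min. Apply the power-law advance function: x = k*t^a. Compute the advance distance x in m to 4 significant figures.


x = 2.312 * 27^0.3597 = 7.566 m
Therefore the advance distance x = 7.566 m.


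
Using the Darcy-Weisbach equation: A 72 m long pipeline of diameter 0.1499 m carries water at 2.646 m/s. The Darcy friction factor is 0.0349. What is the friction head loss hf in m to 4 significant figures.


Approach: apply the Darcy-Weisbach equation, hf = f*(L/D)*(v^2/(2g)).
hf = 0.0349 * (72/0.1499) * (2.646^2 / (2*9.81))
hf = 5.982 m
Therefore the friction head loss hf = 5.982 m.


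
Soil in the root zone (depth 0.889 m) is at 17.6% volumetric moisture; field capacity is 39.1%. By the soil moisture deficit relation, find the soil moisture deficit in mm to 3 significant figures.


Approach: apply the soil moisture deficit relation, SMD = (FC - theta)/100 * depth * 1000.
SMD = (39.1 - 17.6)/100 * 0.889 * 1000 = 191 mm
Therefore the soil moisture deficit = 191 mm.


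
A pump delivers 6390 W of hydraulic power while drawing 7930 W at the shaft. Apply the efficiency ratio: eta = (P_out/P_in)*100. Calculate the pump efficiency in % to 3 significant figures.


eta = (6390 / 7930) * 100 = 80.6 %
Therefore the pump efficiency = 80.6 %.


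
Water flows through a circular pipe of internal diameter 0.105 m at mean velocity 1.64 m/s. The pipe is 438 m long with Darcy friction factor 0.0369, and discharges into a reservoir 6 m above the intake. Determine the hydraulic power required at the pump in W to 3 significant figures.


Approach: apply continuity + Darcy-Weisbach + hydraulic power, Q = A*v; hf = f*(L/D)*(v^2/(2g)); H = static + hf; P = rho*g*Q*H.
Step 1 — flow rate (continuity, Q = A*v):
  A = pi*(0.105/2)^2 = 0.0086590 m^2
  Q = 0.0086590 * 1.64 = 0.014201 m^3/s
Step 2 — friction head loss (Darcy-Weisbach):
  hf = 0.0369 * (438/0.105) * (1.64^2 / (2*9.81))
  hf = 21.101 m
Step 3 — total head: H = 6 + 21.101 = 27.101 m
Step 4 — hydraulic power (P = rho*g*Q*H):
  P = 1000 * 9.81 * 0.014201 * 27.101 = 3780 W
Therefore the hydraulic power required at the pump = 3780 W.


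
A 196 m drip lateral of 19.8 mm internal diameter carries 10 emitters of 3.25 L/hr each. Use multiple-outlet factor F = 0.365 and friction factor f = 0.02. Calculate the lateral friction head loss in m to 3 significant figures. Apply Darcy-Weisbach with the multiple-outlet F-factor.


Approach: apply Darcy-Weisbach with the multiple-outlet F-factor, Q = n*q/(3600*1000) m^3/s; v = Q/A; hf = F*f*(L/D)*(v^2/(2g)).
Q = 10*3.25/(3600*1000) = 9.0278e-06 m^3/s
A = pi*(19.8e-3/2)^2 = 3.0791e-04 m^2, so v = Q/A = 0.029320 m/s
hf = 0.365*0.02*(196/0.0198)*(0.029320^2/(2*9.81)) = 0.00317 m
Therefore the lateral friction head loss = 0.00317 m.


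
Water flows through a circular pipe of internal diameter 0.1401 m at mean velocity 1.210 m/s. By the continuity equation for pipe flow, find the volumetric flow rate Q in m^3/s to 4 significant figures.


Approach: apply the continuity equation for pipe flow, Q = A * v with A = pi*(D/2)^2.
A = pi*(0.1401/2)^2 = 0.0154158 m^2
Q = 0.0154158 * 1.210 = 0.01865 m^3/s
Therefore the volumetric flow rate Q = 0.01865 m^3/s.


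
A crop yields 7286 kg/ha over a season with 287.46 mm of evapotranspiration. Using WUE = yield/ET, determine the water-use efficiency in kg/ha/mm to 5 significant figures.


WUE = 7286 / 287.46 = 25.346 kg/ha/mm
Therefore the water-use efficiency = 25.346 kg/ha/mm.


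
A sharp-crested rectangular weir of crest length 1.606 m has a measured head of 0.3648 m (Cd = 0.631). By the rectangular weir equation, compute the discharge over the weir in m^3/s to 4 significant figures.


Approach: apply the rectangular weir equation, Q = (2/3)*Cd*L*sqrt(2g)*H^1.5.
Q = (2/3)*0.631*1.606*sqrt(2*9.81)*0.3648^1.5 = 0.6593 m^3/s
Therefore the discharge over the weir = 0.6593 m^3/s.


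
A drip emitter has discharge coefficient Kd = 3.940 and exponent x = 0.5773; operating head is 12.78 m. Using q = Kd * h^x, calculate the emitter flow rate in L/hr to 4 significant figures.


q = 3.940 * 12.78^0.5773 = 17.15 L/hr
Therefore the emitter flow rate = 17.15 L/hr.


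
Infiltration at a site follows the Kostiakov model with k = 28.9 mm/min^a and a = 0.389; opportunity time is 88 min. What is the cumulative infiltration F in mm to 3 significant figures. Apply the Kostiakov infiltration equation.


Approach: apply the Kostiakov infiltration equation, F = k*t^a.
F = 28.9 * 88^0.389 = 165 mm
Therefore the cumulative infiltration F = 165 mm.


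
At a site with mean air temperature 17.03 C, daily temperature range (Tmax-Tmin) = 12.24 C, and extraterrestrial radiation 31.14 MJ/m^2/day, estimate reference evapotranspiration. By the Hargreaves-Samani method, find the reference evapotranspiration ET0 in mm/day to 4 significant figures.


Approach: apply the Hargreaves-Samani method, ET0 = 0.0023*(Tmean+17.8)*sqrt(Tmax-Tmin)*0.408*Ra.
ET0 = 0.0023*(17.03+17.8)*sqrt(12.24)*0.408*31.14 = 3.561 mm/day
Therefore the reference evapotranspiration ET0 = 3.561 mm/day.


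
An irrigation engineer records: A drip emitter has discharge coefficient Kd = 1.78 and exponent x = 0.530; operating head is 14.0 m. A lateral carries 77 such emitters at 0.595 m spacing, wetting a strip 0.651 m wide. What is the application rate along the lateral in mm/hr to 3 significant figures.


Approach: apply the emitter equation with a lateral mass balance, q = Kd*h^x; Q = n*q; rate = Q/(n*spacing*width).
Step 1 — single emitter flow (q = Kd*h^x):
  q = 1.78 * 14.0^0.530 = 7.2089 L/hr
Step 2 — total lateral flow: Q = 77 * 7.2089 = 555.08 L/hr
Step 3 — wetted area: A = 77 * 0.595 * 0.651 = 29.826 m^2
Step 4 — application rate: Q/A = 555.08/29.826 = 18.6 mm/hr
Therefore the application rate along the lateral = 18.6 mm/hr.


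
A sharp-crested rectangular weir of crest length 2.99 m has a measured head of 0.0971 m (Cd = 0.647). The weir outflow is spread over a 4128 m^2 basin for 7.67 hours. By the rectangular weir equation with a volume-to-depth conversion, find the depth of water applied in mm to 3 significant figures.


Approach: apply the rectangular weir equation with a volume-to-depth conversion, Q = (2/3)*Cd*L*sqrt(2g)*H^1.5; d = Q*t/A * 1000.
Step 1 — weir discharge:
  Q = (2/3)*0.647*2.99*sqrt(2*9.81)*0.0971^1.5 = 0.17285 m^3/s
Step 2 — volume: V = 0.17285 * 7.67*3600 = 4772.7 m^3
Step 3 — depth: d = V/A * 1000 = 4772.7/4128 * 1000 = 1160 mm
Therefore the depth of water applied = 1160 mm.


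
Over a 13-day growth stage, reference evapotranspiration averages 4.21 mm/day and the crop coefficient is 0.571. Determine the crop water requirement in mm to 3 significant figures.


Approach: apply the crop water requirement relation, CWR = ET0 * Kc * days.
CWR = 4.21 * 0.571 * 13 = 31.3 mm
Therefore the crop water requirement = 31.3 mm.


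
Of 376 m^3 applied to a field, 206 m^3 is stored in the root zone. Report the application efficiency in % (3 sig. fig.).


Approach: apply the application efficiency ratio, Ea = (stored/applied)*100.
Ea = (206/376)*100 = 54.8 %
Therefore the application efficiency = 54.8 %.


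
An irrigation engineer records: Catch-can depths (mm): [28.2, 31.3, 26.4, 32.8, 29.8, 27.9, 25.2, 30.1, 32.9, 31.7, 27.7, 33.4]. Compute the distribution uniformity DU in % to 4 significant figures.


Approach: apply the low-quarter distribution uniformity, DU = (mean of lowest quarter of readings / overall mean)*100.
sorted lowest 3 of 12: [25.2, 26.4, 27.7] -> mean = 26.4333 mm
overall mean = 29.7833 mm
DU = (26.4333/29.7833)*100 = 88.75 %
Therefore the distribution uniformity DU = 88.75 %.


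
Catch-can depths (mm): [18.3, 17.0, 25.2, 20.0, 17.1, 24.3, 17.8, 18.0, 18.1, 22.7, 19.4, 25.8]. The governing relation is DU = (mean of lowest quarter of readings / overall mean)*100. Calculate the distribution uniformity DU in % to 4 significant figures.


sorted lowest 3 of 12: [17.0, 17.1, 17.8] -> mean = 17.3000 mm
overall mean = 20.3083 mm
DU = (17.3000/20.3083)*100 = 85.19 %
Therefore the distribution uniformity DU = 85.19 %.


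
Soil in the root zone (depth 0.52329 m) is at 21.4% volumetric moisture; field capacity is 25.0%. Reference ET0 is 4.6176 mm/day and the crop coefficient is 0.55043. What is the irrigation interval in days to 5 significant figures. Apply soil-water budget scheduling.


Approach: apply soil-water budget scheduling, SMD = (FC-theta)/100*depth*1000; ETc = ET0*Kc; interval = SMD/ETc.
Step 1 — soil moisture deficit:
  SMD = (25.0 - 21.4)/100 * 0.52329 * 1000 = 18.83844 mm
Step 2 — daily crop ET (ETc = ET0*Kc):
  ETc = 4.6176 * 0.55043 = 2.541666 mm/day
Step 3 — irrigation interval (SMD/ETc):
  interval = 18.83844 / 2.541666 = 7.4118 days
Therefore the irrigation interval = 7.4118 days.


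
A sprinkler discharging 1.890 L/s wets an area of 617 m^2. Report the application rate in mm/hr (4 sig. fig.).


Approach: apply the application rate relation, rate = (Q/A)*3600.
rate = (1.890 / 617) * 3600 = 11.03 mm/hr
Therefore the application rate = 11.03 mm/hr.


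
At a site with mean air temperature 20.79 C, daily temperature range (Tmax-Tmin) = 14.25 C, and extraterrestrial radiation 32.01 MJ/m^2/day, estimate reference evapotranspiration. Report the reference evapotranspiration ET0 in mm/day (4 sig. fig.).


Approach: apply the Hargreaves-Samani method, ET0 = 0.0023*(Tmean+17.8)*sqrt(Tmax-Tmin)*0.408*Ra.
ET0 = 0.0023*(20.79+17.8)*sqrt(14.25)*0.408*32.01 = 4.376 mm/day
Therefore the reference evapotranspiration ET0 = 4.376 mm/day.


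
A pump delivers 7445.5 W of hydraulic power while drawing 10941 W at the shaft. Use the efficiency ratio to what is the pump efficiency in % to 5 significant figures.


Approach: apply the efficiency ratio, eta = (P_out/P_in)*100.
eta = (7445.5 / 10941) * 100 = 68.051 %
Therefore the pump efficiency = 68.051 %.


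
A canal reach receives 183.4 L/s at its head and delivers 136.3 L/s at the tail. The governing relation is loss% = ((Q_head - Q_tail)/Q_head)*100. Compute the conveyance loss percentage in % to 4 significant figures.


loss = ((183.4 - 136.3)/183.4)*100 = 25.68 %
Therefore the conveyance loss percentage = 25.68 %.


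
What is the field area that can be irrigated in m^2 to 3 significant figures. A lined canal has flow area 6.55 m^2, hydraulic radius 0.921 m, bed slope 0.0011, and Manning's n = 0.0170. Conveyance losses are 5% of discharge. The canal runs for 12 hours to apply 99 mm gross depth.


Approach: apply Manning's equation with a conveyance and depth budget, Q = (1/n)*A*R^(2/3)*S^(1/2); Q_field = Q*(1-loss); Area = Q_field*t/(d/1000).
Step 1 — canal discharge (Manning's equation):
  Q = (1/0.0170) * 6.55 * 0.921^(2/3) * 0.0011^(1/2) = 12.097 m^3/s
Step 2 — delivered flow: Q_field = 12.097*(1 - 5/100) = 11.492 m^3/s
Step 3 — volume delivered: V = 11.492 * 12*3600 = 496440 m^3
Step 4 — area served: A = V / (depth/1000) = 496440 / 0.099 = 5010000 m^2
Therefore the field area that can be irrigated = 5010000 m^2.


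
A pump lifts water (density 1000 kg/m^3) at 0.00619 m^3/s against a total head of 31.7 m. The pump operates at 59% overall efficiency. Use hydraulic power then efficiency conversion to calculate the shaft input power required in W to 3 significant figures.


Approach: apply hydraulic power then efficiency conversion, P = rho*g*Q*H; P_in = P/eta.
Step 1 — hydraulic power (P = rho*g*Q*H):
  P = 1000 * 9.81 * 0.00619 * 31.7 = 1924.9 W
Step 2 — input power: P_in = P/eta = 1924.9 / 0.59 = 3260 W
Therefore the shaft input power required = 3260 W.


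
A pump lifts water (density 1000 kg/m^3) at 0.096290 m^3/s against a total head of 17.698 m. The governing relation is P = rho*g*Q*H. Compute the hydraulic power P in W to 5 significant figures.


P = 1000 * 9.81 * 0.096290 * 17.698 = 16718 W
Therefore the hydraulic power P = 16718 W.


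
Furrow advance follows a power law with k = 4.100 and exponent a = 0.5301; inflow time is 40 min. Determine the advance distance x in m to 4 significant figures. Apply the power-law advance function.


Approach: apply the power-law advance function, x = k*t^a.
x = 4.100 * 40^0.5301 = 28.98 m
Therefore the advance distance x = 28.98 m.


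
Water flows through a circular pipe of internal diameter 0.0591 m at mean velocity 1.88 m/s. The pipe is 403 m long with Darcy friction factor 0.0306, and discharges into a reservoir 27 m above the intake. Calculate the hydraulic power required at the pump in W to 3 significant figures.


Approach: apply continuity + Darcy-Weisbach + hydraulic power, Q = A*v; hf = f*(L/D)*(v^2/(2g)); H = static + hf; P = rho*g*Q*H.
Step 1 — flow rate (continuity, Q = A*v):
  A = pi*(0.0591/2)^2 = 0.0027432 m^2
  Q = 0.0027432 * 1.88 = 0.0051573 m^3/s
Step 2 — friction head loss (Darcy-Weisbach):
  hf = 0.0306 * (403/0.0591) * (1.88^2 / (2*9.81))
  hf = 37.589 m
Step 3 — total head: H = 27 + 37.589 = 64.589 m
Step 4 — hydraulic power (P = rho*g*Q*H):
  P = 1000 * 9.81 * 0.0051573 * 64.589 = 3270 W
Therefore the hydraulic power required at the pump = 3270 W.


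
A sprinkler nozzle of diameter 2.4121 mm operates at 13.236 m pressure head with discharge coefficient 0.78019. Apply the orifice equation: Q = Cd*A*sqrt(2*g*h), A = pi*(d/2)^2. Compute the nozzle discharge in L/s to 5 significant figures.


A = pi*(2.4121e-3/2)^2 = 4.569624e-06 m^2
Q = 0.78019 * 4.569624e-06 * sqrt(2*9.81*13.236) * 1000 = 0.057452 L/s
Therefore the nozzle discharge = 0.057452 L/s.


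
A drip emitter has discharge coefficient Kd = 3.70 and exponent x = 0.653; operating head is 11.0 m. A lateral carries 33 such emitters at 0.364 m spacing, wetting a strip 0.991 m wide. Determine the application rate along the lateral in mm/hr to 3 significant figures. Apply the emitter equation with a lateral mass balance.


Approach: apply the emitter equation with a lateral mass balance, q = Kd*h^x; Q = n*q; rate = Q/(n*spacing*width).
Step 1 — single emitter flow (q = Kd*h^x):
  q = 3.70 * 11.0^0.653 = 17.711 L/hr
Step 2 — total lateral flow: Q = 33 * 17.711 = 584.45 L/hr
Step 3 — wetted area: A = 33 * 0.364 * 0.991 = 11.904 m^2
Step 4 — application rate: Q/A = 584.45/11.904 = 49.1 mm/hr
Therefore the application rate along the lateral = 49.1 mm/hr.


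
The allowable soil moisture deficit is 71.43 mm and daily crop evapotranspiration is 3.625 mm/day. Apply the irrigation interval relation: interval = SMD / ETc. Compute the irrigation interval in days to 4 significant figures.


interval = 71.43 / 3.625 = 19.70 days
Therefore the irrigation interval = 19.70 days.


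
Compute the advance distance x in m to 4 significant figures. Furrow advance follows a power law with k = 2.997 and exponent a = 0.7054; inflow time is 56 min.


Approach: apply the power-law advance function, x = k*t^a.
x = 2.997 * 56^0.7054 = 51.27 m
Therefore the advance distance x = 51.27 m.


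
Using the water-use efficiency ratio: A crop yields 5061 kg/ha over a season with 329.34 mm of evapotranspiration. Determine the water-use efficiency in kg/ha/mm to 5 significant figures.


Approach: apply the water-use efficiency ratio, WUE = yield/ET.
WUE = 5061 / 329.34 = 15.367 kg/ha/mm
Therefore the water-use efficiency = 15.367 kg/ha/mm.


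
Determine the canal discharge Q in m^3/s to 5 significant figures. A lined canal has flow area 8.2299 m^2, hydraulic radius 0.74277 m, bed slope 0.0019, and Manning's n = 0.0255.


Approach: apply Manning's equation, Q = (1/n)*A*R^(2/3)*S^(1/2).
Q = (1/0.0255) * 8.2299 * 0.74277^(2/3) * 0.0019^(1/2) = 11.538 m^3/s
Therefore the canal discharge Q = 11.538 m^3/s.


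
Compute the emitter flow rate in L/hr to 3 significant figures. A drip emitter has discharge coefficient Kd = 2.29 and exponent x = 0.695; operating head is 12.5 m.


Approach: apply the emitter characteristic equation, q = Kd * h^x.
q = 2.29 * 12.5^0.695 = 13.2 L/hr
Therefore the emitter flow rate = 13.2 L/hr.


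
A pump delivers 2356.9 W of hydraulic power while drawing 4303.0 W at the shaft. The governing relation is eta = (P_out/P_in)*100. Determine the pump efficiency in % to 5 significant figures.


eta = (2356.9 / 4303.0) * 100 = 54.773 %
Therefore the pump efficiency = 54.773 %.


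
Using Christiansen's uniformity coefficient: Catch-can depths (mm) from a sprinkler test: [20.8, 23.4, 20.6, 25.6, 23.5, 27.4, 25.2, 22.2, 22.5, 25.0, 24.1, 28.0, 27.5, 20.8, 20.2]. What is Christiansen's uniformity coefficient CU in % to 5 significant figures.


Approach: apply Christiansen's uniformity coefficient, CU = (1 - mean_abs_deviation/mean)*100.
mean = 23.78667 mm
mean |d_i - mean| = 2.172444 mm
CU = (1 - 2.172444/23.78667)*100 = 90.867 %
Therefore Christiansen's uniformity coefficient CU = 90.867 %.


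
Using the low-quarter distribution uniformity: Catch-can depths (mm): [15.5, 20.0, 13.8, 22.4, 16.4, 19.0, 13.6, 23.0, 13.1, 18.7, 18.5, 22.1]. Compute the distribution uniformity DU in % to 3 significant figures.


Approach: apply the low-quarter distribution uniformity, DU = (mean of lowest quarter of readings / overall mean)*100.
sorted lowest 3 of 12: [13.1, 13.6, 13.8] -> mean = 13.500 mm
overall mean = 18.008 mm
DU = (13.500/18.008)*100 = 75.0 %
Therefore the distribution uniformity DU = 75.0 %.


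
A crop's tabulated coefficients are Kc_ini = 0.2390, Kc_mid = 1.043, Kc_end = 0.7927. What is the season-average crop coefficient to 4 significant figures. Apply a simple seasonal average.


Approach: apply a simple seasonal average, Kc_avg = (Kc_ini + Kc_mid + Kc_end)/3.
Kc_avg = (0.2390 + 1.043 + 0.7927)/3 = 0.6916
Therefore the season-average crop coefficient = 0.6916.


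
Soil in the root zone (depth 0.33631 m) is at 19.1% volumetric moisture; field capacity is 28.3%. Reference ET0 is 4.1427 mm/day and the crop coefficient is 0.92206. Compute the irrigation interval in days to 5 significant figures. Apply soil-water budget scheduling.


Approach: apply soil-water budget scheduling, SMD = (FC-theta)/100*depth*1000; ETc = ET0*Kc; interval = SMD/ETc.
Step 1 — soil moisture deficit:
  SMD = (28.3 - 19.1)/100 * 0.33631 * 1000 = 30.94052 mm
Step 2 — daily crop ET (ETc = ET0*Kc):
  ETc = 4.1427 * 0.92206 = 3.819818 mm/day
Step 3 — irrigation interval (SMD/ETc):
  interval = 30.94052 / 3.819818 = 8.1000 days
Therefore the irrigation interval = 8.1000 days.
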